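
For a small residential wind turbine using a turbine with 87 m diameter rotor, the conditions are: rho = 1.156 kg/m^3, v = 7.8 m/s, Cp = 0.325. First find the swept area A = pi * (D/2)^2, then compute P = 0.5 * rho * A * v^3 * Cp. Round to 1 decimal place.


Step 1 -- Compute swept area:
  A = pi * (D/2)^2 = pi * (87/2)^2 = 5944.68 m^2
Step 2 -- Apply wind power equation:
  P = 0.5 * rho * A * v^3 * Cp
  v^3 = 7.8^3 = 474.552
  P = 0.5 * 1.156 * 5944.68 * 474.552 * 0.325
  P = 529936.0 W

529936.0


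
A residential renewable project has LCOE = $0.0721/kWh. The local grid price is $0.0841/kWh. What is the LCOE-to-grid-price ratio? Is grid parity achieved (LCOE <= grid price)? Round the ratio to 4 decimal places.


Compare LCOE to grid price:
  LCOE = $0.0721/kWh, Grid price = $0.0841/kWh
  Ratio = LCOE / grid_price = 0.0721 / 0.0841 = 0.8573
  Grid parity achieved (ratio <= 1)? yes

0.8573


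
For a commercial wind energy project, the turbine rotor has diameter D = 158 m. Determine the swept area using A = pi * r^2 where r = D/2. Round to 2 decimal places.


Compute the rotor radius:
  r = D / 2 = 158 / 2 = 79.0 m
Calculate swept area:
  A = pi * r^2 = pi * 79.0^2
  A = 19606.68 m^2

19606.68


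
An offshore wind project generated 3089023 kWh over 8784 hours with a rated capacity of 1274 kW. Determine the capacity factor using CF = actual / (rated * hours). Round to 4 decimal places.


Capacity factor = actual output / maximum possible output
Maximum possible = rated * hours = 1274 * 8784 = 11190816 kWh
CF = 3089023 / 11190816
CF = 0.2760

0.2760


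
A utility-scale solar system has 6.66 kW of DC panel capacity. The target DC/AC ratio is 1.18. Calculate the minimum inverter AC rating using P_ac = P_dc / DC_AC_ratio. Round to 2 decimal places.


The inverter AC capacity is determined by the DC/AC ratio.
Given: P_dc = 6.66 kW, DC/AC ratio = 1.18
P_ac = P_dc / ratio = 6.66 / 1.18
P_ac = 5.64 kW

5.64


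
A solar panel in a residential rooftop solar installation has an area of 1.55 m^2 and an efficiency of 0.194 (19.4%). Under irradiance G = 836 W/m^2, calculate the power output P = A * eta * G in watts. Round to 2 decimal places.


Use the solar power formula P = A * eta * G.
Given: A = 1.55 m^2, eta = 0.194, G = 836 W/m^2
P = 1.55 * 0.194 * 836
P = 251.39 W

251.39


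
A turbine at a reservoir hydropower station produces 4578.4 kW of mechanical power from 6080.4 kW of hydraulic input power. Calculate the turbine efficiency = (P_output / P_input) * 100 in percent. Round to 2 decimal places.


Turbine efficiency = (output power / input power) * 100
eta = (4578.4 / 6080.4) * 100
eta = 75.30%

75.30


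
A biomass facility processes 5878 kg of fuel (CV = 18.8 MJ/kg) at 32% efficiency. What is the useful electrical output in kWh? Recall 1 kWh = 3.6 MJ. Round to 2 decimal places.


Total energy = mass * CV = 5878 * 18.8 = 110506.4 MJ
Useful energy = total * eta = 110506.4 * 0.32 = 35362.05 MJ
Convert to kWh: 35362.05 / 3.6
Useful energy = 9822.79 kWh

9822.79


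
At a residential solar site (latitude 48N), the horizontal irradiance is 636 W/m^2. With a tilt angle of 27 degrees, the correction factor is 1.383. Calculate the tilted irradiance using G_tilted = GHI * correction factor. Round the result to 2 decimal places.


Identify the given values:
  GHI = 636 W/m^2, tilt correction factor = 1.383
Apply the formula G_tilted = GHI * factor:
  G_tilted = 636 * 1.383
  G_tilted = 879.59 W/m^2

879.59


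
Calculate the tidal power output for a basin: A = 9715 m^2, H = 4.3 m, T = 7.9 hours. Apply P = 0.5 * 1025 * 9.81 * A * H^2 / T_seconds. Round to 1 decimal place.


Convert period to seconds: T = 7.9 * 3600 = 28440.0 s
H^2 = 4.3^2 = 18.49
P = 0.5 * rho * g * A * H^2 / T
P = 0.5 * 1025 * 9.81 * 9715 * 18.49 / 28440.0
P = 31755.1 W

31755.1


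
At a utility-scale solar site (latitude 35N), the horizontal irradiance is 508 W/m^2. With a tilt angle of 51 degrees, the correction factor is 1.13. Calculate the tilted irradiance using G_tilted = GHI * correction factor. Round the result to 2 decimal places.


Identify the given values:
  GHI = 508 W/m^2, tilt correction factor = 1.13
Apply the formula G_tilted = GHI * factor:
  G_tilted = 508 * 1.13
  G_tilted = 574.04 W/m^2

574.04


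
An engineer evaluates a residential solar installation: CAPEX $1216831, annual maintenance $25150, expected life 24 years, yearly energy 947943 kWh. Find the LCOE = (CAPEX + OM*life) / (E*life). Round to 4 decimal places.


Total cost = CAPEX + OM * lifetime = 1216831 + 25150 * 24 = 1216831 + 603600 = 1820431
Total generation = annual * lifetime = 947943 * 24 = 22750632 kWh
LCOE = 1820431 / 22750632
LCOE = 0.0800 $/kWh

0.0800


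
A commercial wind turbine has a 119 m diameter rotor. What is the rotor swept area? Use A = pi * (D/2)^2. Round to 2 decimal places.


Compute the rotor radius:
  r = D / 2 = 119 / 2 = 59.5 m
Calculate swept area:
  A = pi * r^2 = pi * 59.5^2
  A = 11122.02 m^2

11122.02


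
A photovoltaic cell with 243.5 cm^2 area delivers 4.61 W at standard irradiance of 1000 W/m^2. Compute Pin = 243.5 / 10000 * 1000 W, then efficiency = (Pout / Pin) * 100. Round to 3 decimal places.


First compute the input power:
  Pin = area_cm2 / 10000 * G = 243.5 / 10000 * 1000 = 24.35 W
Then compute efficiency:
  Efficiency = (Pout / Pin) * 100 = (4.61 / 24.35) * 100
  Efficiency = 18.932%

18.932


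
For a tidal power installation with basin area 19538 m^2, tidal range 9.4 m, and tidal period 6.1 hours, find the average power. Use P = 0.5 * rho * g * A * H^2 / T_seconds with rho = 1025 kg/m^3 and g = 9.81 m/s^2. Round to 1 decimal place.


Convert period to seconds: T = 6.1 * 3600 = 21960.0 s
H^2 = 9.4^2 = 88.36
P = 0.5 * rho * g * A * H^2 / T
P = 0.5 * 1025 * 9.81 * 19538 * 88.36 / 21960.0
P = 395245.0 W

395245.0


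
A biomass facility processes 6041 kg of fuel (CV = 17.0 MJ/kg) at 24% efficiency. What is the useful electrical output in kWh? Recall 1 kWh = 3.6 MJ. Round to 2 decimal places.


Total energy = mass * CV = 6041 * 17.0 = 102697.0 MJ
Useful energy = total * eta = 102697.0 * 0.24 = 24647.28 MJ
Convert to kWh: 24647.28 / 3.6
Useful energy = 6846.47 kWh

6846.47


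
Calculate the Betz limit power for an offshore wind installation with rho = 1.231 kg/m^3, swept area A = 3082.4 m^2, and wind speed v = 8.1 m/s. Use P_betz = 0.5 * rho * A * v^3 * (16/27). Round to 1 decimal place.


The Betz coefficient Cp_max = 16/27 = 0.5926
v^3 = 8.1^3 = 531.441
P_betz = 0.5 * rho * A * v^3 * Cp_max
P_betz = 0.5 * 1.231 * 3082.4 * 531.441 * 0.5926
P_betz = 597486.8 W

597486.8


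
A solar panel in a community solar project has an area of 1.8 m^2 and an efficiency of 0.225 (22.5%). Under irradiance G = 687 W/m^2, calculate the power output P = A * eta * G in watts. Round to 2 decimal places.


Use the solar power formula P = A * eta * G.
Given: A = 1.8 m^2, eta = 0.225, G = 687 W/m^2
P = 1.8 * 0.225 * 687
P = 278.24 W

278.24


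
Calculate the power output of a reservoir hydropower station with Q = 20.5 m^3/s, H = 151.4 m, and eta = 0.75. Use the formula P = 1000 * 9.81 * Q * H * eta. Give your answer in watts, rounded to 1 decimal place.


Apply the hydropower formula P = rho * g * Q * H * eta
rho * g = 1000 * 9.81 = 9810.0
P = 9810.0 * 20.5 * 151.4 * 0.75
P = 22835472.8 W

22835472.8


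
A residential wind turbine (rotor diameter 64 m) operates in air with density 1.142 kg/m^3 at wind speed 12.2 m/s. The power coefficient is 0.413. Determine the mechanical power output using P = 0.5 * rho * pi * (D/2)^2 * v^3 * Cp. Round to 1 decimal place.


Step 1 -- Compute swept area:
  A = pi * (D/2)^2 = pi * (64/2)^2 = 3216.99 m^2
Step 2 -- Apply wind power equation:
  P = 0.5 * rho * A * v^3 * Cp
  v^3 = 12.2^3 = 1815.848
  P = 0.5 * 1.142 * 3216.99 * 1815.848 * 0.413
  P = 1377575.7 W

1377575.7


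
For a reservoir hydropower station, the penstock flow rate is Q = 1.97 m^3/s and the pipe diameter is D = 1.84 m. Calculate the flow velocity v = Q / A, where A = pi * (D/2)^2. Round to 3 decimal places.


Compute pipe cross-sectional area:
  A = pi * (D/2)^2 = pi * (1.84/2)^2 = 2.659 m^2
Calculate velocity:
  v = Q / A = 1.97 / 2.659
  v = 0.741 m/s

0.741


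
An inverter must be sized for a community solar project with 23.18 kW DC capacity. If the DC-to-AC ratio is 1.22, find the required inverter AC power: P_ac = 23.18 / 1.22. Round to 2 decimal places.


The inverter AC capacity is determined by the DC/AC ratio.
Given: P_dc = 23.18 kW, DC/AC ratio = 1.22
P_ac = P_dc / ratio = 23.18 / 1.22
P_ac = 19.00 kW

19.00


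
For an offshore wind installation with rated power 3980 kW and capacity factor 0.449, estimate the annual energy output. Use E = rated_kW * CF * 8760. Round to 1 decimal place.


Annual energy = rated_kW * capacity_factor * hours_per_year
Given: P_rated = 3980 kW, CF = 0.449, hours = 8760
E = 3980 * 0.449 * 8760
E = 15654295.2 kWh

15654295.2


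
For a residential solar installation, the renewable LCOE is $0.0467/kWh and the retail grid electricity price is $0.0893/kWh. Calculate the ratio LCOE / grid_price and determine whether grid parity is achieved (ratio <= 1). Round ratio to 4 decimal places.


Compare LCOE to grid price:
  LCOE = $0.0467/kWh, Grid price = $0.0893/kWh
  Ratio = LCOE / grid_price = 0.0467 / 0.0893 = 0.5230
  Grid parity achieved (ratio <= 1)? yes

0.5230


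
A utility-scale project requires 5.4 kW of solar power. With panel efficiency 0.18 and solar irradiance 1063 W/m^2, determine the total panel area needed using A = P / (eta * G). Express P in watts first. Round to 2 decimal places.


Convert target power to watts: P = 5.4 * 1000 = 5400.0 W
Compute denominator: eta * G = 0.18 * 1063 = 191.34
Required area A = P / (eta * G) = 5400.0 / 191.34
A = 28.22 m^2

28.22


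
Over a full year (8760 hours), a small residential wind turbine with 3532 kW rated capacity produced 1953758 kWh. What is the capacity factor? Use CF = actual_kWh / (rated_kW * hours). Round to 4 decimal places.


Capacity factor = actual output / maximum possible output
Maximum possible = rated * hours = 3532 * 8760 = 30940320 kWh
CF = 1953758 / 30940320
CF = 0.0631

0.0631


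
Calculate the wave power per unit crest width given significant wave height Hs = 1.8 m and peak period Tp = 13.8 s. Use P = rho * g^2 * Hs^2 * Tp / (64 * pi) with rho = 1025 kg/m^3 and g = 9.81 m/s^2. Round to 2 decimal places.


Apply wave power formula:
  g^2 = 9.81^2 = 96.2361
  Hs^2 = 1.8^2 = 3.24
  Numerator = rho * g^2 * Hs^2 * Tp = 1025 * 96.2361 * 3.24 * 13.8 = 4410481.22
  Denominator = 64 * pi = 201.0619
  P = 4410481.22 / 201.0619 = 21935.93 W/m

21935.93


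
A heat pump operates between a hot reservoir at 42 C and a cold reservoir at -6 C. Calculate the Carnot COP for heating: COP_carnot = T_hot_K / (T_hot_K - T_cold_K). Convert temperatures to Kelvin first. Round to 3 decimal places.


Convert to Kelvin:
  T_hot = 42 + 273.15 = 315.15 K
  T_cold = -6 + 273.15 = 267.15 K
Apply Carnot COP formula:
  COP = T_hot_K / (T_hot_K - T_cold_K) = 315.15 / 48.0
  COP = 6.566

6.566


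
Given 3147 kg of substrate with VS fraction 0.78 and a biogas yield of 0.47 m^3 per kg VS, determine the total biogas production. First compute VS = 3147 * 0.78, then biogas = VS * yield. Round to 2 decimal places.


Compute volatile solids:
  VS = mass * VS_fraction = 3147 * 0.78 = 2454.66 kg
Calculate biogas volume:
  Biogas = VS * specific_yield = 2454.66 * 0.47
  Biogas = 1153.69 m^3

1153.69


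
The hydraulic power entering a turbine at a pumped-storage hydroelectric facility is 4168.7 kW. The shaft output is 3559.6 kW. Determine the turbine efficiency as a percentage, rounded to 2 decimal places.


Turbine efficiency = (output power / input power) * 100
eta = (3559.6 / 4168.7) * 100
eta = 85.39%

85.39


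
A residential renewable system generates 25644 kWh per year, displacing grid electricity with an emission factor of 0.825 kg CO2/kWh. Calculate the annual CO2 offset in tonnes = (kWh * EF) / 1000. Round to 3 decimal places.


CO2 offset in kg = generation * emission_factor
CO2 offset = 25644 * 0.825 = 21156.3 kg
Convert to tonnes:
  CO2 offset = 21156.3 / 1000 = 21.156 tonnes

21.156


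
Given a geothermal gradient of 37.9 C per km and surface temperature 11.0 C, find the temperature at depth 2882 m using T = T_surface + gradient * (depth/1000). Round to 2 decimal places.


Convert depth to km: 2882 / 1000 = 2.882 km
Temperature increase = gradient * depth_km = 37.9 * 2.882 = 109.23 C
Temperature at depth = T_surface + delta_T = 11.0 + 109.23
T = 120.23 C

120.23


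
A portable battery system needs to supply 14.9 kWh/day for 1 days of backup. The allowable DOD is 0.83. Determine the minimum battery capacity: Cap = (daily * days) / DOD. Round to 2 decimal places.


Total energy needed = daily * days = 14.9 * 1 = 14.9 kWh
Account for depth of discharge:
  Cap = total_energy / DOD = 14.9 / 0.83
  Cap = 17.95 kWh

17.95


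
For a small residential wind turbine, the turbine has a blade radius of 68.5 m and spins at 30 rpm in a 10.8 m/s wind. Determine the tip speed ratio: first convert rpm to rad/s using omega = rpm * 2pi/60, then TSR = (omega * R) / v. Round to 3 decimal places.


Convert rotational speed to rad/s:
  omega = 30 * 2 * pi / 60 = 3.1416 rad/s
Compute tip speed:
  v_tip = omega * R = 3.1416 * 68.5 = 215.199 m/s
Tip speed ratio:
  TSR = v_tip / v_wind = 215.199 / 10.8 = 19.926

19.926


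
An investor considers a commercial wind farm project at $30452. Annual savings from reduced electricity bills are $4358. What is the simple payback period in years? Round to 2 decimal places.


Simple payback period = initial cost / annual savings
Payback = 30452 / 4358
Payback = 6.99 years

6.99


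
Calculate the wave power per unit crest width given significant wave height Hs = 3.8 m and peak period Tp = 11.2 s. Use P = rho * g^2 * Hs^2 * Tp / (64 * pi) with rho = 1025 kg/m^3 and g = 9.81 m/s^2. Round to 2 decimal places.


Apply wave power formula:
  g^2 = 9.81^2 = 96.2361
  Hs^2 = 3.8^2 = 14.44
  Numerator = rho * g^2 * Hs^2 * Tp = 1025 * 96.2361 * 14.44 * 11.2 = 15953173.78
  Denominator = 64 * pi = 201.0619
  P = 15953173.78 / 201.0619 = 79344.58 W/m

79344.58


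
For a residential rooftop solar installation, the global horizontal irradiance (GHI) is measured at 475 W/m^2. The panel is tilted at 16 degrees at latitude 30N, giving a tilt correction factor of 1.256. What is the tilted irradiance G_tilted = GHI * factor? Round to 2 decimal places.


Identify the given values:
  GHI = 475 W/m^2, tilt correction factor = 1.256
Apply the formula G_tilted = GHI * factor:
  G_tilted = 475 * 1.256
  G_tilted = 596.60 W/m^2

596.60


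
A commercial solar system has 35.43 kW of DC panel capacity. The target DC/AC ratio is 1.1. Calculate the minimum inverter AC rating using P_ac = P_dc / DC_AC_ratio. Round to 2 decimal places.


The inverter AC capacity is determined by the DC/AC ratio.
Given: P_dc = 35.43 kW, DC/AC ratio = 1.1
P_ac = P_dc / ratio = 35.43 / 1.1
P_ac = 32.21 kW

32.21


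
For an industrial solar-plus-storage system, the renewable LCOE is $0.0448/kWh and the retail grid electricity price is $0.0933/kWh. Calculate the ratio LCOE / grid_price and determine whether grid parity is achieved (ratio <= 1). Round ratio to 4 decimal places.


Compare LCOE to grid price:
  LCOE = $0.0448/kWh, Grid price = $0.0933/kWh
  Ratio = LCOE / grid_price = 0.0448 / 0.0933 = 0.4802
  Grid parity achieved (ratio <= 1)? yes

0.4802


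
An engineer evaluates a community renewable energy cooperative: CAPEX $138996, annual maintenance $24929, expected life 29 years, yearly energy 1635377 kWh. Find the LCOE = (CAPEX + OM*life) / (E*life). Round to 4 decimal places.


Total cost = CAPEX + OM * lifetime = 138996 + 24929 * 29 = 138996 + 722941 = 861937
Total generation = annual * lifetime = 1635377 * 29 = 47425933 kWh
LCOE = 861937 / 47425933
LCOE = 0.0182 $/kWh

0.0182


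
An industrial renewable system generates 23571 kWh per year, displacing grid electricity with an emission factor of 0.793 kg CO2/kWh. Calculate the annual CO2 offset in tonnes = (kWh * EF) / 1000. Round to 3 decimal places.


CO2 offset in kg = generation * emission_factor
CO2 offset = 23571 * 0.793 = 18691.8 kg
Convert to tonnes:
  CO2 offset = 18691.8 / 1000 = 18.692 tonnes

18.692


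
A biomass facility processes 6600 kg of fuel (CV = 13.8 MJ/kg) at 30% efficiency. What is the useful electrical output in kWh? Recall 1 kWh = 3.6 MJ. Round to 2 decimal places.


Total energy = mass * CV = 6600 * 13.8 = 91080.0 MJ
Useful energy = total * eta = 91080.0 * 0.3 = 27324.0 MJ
Convert to kWh: 27324.0 / 3.6
Useful energy = 7590.00 kWh

7590.00


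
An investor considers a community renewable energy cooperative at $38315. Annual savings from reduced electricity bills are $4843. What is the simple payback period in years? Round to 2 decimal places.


Simple payback period = initial cost / annual savings
Payback = 38315 / 4843
Payback = 7.91 years

7.91


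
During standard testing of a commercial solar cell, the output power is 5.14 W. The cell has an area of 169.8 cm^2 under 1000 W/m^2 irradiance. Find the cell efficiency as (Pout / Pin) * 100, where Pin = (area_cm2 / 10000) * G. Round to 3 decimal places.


First compute the input power:
  Pin = area_cm2 / 10000 * G = 169.8 / 10000 * 1000 = 16.98 W
Then compute efficiency:
  Efficiency = (Pout / Pin) * 100 = (5.14 / 16.98) * 100
  Efficiency = 30.271%

30.271


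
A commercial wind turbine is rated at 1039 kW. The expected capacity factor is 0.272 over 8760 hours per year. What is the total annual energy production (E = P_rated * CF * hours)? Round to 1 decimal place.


Annual energy = rated_kW * capacity_factor * hours_per_year
Given: P_rated = 1039 kW, CF = 0.272, hours = 8760
E = 1039 * 0.272 * 8760
E = 2475646.1 kWh

2475646.1


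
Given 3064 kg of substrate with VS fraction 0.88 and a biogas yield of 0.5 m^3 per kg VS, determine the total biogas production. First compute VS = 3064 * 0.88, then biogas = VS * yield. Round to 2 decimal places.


Compute volatile solids:
  VS = mass * VS_fraction = 3064 * 0.88 = 2696.32 kg
Calculate biogas volume:
  Biogas = VS * specific_yield = 2696.32 * 0.5
  Biogas = 1348.16 m^3

1348.16


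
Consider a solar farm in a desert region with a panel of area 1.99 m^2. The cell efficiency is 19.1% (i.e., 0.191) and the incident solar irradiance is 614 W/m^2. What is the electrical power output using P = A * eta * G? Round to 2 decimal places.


Use the solar power formula P = A * eta * G.
Given: A = 1.99 m^2, eta = 0.191, G = 614 W/m^2
P = 1.99 * 0.191 * 614
P = 233.38 W

233.38


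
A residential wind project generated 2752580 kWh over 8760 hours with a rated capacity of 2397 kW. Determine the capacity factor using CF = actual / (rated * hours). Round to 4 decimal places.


Capacity factor = actual output / maximum possible output
Maximum possible = rated * hours = 2397 * 8760 = 20997720 kWh
CF = 2752580 / 20997720
CF = 0.1311

0.1311


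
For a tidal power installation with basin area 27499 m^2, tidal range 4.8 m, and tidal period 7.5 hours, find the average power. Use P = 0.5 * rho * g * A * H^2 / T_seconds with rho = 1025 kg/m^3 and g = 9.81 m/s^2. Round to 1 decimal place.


Convert period to seconds: T = 7.5 * 3600 = 27000.0 s
H^2 = 4.8^2 = 23.04
P = 0.5 * rho * g * A * H^2 / T
P = 0.5 * 1025 * 9.81 * 27499 * 23.04 / 27000.0
P = 117977.3 W

117977.3


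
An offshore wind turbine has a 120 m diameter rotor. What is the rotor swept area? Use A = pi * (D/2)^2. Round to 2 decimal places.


Compute the rotor radius:
  r = D / 2 = 120 / 2 = 60.0 m
Calculate swept area:
  A = pi * r^2 = pi * 60.0^2
  A = 11309.73 m^2

11309.73


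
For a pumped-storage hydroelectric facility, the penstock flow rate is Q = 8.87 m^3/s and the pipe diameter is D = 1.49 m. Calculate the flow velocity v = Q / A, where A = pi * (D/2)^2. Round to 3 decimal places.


Compute pipe cross-sectional area:
  A = pi * (D/2)^2 = pi * (1.49/2)^2 = 1.7437 m^2
Calculate velocity:
  v = Q / A = 8.87 / 1.7437
  v = 5.087 m/s

5.087


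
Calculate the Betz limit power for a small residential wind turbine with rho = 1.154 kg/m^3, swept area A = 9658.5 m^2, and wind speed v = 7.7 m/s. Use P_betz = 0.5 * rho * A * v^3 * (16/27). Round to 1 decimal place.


The Betz coefficient Cp_max = 16/27 = 0.5926
v^3 = 7.7^3 = 456.533
P_betz = 0.5 * rho * A * v^3 * Cp_max
P_betz = 0.5 * 1.154 * 9658.5 * 456.533 * 0.5926
P_betz = 1507696.4 W

1507696.4


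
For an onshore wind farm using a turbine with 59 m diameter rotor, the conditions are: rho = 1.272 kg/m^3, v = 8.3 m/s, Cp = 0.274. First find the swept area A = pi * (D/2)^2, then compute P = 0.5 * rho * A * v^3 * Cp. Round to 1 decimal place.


Step 1 -- Compute swept area:
  A = pi * (D/2)^2 = pi * (59/2)^2 = 2733.97 m^2
Step 2 -- Apply wind power equation:
  P = 0.5 * rho * A * v^3 * Cp
  v^3 = 8.3^3 = 571.787
  P = 0.5 * 1.272 * 2733.97 * 571.787 * 0.274
  P = 272418.0 W

272418.0


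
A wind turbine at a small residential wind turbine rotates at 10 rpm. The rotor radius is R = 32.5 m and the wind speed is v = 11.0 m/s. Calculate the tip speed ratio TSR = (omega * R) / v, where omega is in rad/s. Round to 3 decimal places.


Convert rotational speed to rad/s:
  omega = 10 * 2 * pi / 60 = 1.0472 rad/s
Compute tip speed:
  v_tip = omega * R = 1.0472 * 32.5 = 34.034 m/s
Tip speed ratio:
  TSR = v_tip / v_wind = 34.034 / 11.0 = 3.094

3.094


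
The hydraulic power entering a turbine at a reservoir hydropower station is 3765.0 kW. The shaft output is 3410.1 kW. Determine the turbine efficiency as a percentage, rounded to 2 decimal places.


Turbine efficiency = (output power / input power) * 100
eta = (3410.1 / 3765.0) * 100
eta = 90.57%

90.57


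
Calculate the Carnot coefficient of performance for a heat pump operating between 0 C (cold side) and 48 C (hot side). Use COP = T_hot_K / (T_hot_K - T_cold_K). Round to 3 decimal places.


Convert to Kelvin:
  T_hot = 48 + 273.15 = 321.15 K
  T_cold = 0 + 273.15 = 273.15 K
Apply Carnot COP formula:
  COP = T_hot_K / (T_hot_K - T_cold_K) = 321.15 / 48.0
  COP = 6.691

6.691


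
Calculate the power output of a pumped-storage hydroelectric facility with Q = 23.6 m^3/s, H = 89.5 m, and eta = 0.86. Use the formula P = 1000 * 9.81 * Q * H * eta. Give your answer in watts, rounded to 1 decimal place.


Apply the hydropower formula P = rho * g * Q * H * eta
rho * g = 1000 * 9.81 = 9810.0
P = 9810.0 * 23.6 * 89.5 * 0.86
P = 17819786.5 W

17819786.5


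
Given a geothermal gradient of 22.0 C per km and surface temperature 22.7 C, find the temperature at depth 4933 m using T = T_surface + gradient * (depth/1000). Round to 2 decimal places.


Convert depth to km: 4933 / 1000 = 4.933 km
Temperature increase = gradient * depth_km = 22.0 * 4.933 = 108.53 C
Temperature at depth = T_surface + delta_T = 22.7 + 108.53
T = 131.23 C

131.23


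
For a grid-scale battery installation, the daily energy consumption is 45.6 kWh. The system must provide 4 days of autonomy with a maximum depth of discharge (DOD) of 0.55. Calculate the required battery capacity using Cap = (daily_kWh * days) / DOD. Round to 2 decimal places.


Total energy needed = daily * days = 45.6 * 4 = 182.4 kWh
Account for depth of discharge:
  Cap = total_energy / DOD = 182.4 / 0.55
  Cap = 331.64 kWh

331.64


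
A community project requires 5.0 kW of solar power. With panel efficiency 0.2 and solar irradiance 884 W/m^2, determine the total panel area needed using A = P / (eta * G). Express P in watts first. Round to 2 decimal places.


Convert target power to watts: P = 5.0 * 1000 = 5000.0 W
Compute denominator: eta * G = 0.2 * 884 = 176.8
Required area A = P / (eta * G) = 5000.0 / 176.8
A = 28.28 m^2

28.28


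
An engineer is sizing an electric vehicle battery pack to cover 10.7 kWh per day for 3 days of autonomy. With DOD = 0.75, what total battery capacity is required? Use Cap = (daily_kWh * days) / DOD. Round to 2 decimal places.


Total energy needed = daily * days = 10.7 * 3 = 32.1 kWh
Account for depth of discharge:
  Cap = total_energy / DOD = 32.1 / 0.75
  Cap = 42.80 kWh

42.80


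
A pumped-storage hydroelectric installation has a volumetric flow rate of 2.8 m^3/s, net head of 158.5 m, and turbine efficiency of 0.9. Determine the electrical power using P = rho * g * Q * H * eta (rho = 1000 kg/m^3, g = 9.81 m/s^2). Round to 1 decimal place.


Apply the hydropower formula P = rho * g * Q * H * eta
rho * g = 1000 * 9.81 = 9810.0
P = 9810.0 * 2.8 * 158.5 * 0.9
P = 3918310.2 W

3918310.2


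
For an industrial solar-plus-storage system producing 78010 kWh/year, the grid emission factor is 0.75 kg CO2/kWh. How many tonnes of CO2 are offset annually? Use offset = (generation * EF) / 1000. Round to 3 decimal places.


CO2 offset in kg = generation * emission_factor
CO2 offset = 78010 * 0.75 = 58507.5 kg
Convert to tonnes:
  CO2 offset = 58507.5 / 1000 = 58.508 tonnes

58.508


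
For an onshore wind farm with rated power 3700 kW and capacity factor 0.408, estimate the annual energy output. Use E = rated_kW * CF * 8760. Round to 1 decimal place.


Annual energy = rated_kW * capacity_factor * hours_per_year
Given: P_rated = 3700 kW, CF = 0.408, hours = 8760
E = 3700 * 0.408 * 8760
E = 13224096.0 kWh

13224096.0


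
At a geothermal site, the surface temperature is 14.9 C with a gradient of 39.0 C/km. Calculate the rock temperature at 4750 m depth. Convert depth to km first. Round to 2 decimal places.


Convert depth to km: 4750 / 1000 = 4.75 km
Temperature increase = gradient * depth_km = 39.0 * 4.75 = 185.25 C
Temperature at depth = T_surface + delta_T = 14.9 + 185.25
T = 200.15 C

200.15


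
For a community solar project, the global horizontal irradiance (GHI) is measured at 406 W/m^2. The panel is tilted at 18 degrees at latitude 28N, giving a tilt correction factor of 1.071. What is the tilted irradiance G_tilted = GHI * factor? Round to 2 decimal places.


Identify the given values:
  GHI = 406 W/m^2, tilt correction factor = 1.071
Apply the formula G_tilted = GHI * factor:
  G_tilted = 406 * 1.071
  G_tilted = 434.83 W/m^2

434.83


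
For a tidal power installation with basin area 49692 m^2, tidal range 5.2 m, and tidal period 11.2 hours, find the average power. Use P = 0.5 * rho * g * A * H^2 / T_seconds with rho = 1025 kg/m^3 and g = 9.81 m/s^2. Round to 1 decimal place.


Convert period to seconds: T = 11.2 * 3600 = 40320.0 s
H^2 = 5.2^2 = 27.04
P = 0.5 * rho * g * A * H^2 / T
P = 0.5 * 1025 * 9.81 * 49692 * 27.04 / 40320.0
P = 167546.6 W

167546.6


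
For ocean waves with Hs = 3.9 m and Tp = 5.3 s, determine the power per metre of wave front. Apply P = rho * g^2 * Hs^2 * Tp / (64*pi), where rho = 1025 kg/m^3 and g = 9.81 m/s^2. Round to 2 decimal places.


Apply wave power formula:
  g^2 = 9.81^2 = 96.2361
  Hs^2 = 3.9^2 = 15.21
  Numerator = rho * g^2 * Hs^2 * Tp = 1025 * 96.2361 * 15.21 * 5.3 = 7951827.75
  Denominator = 64 * pi = 201.0619
  P = 7951827.75 / 201.0619 = 39549.15 W/m

39549.15


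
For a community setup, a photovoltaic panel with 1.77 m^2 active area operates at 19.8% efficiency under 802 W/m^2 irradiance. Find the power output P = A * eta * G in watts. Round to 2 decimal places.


Use the solar power formula P = A * eta * G.
Given: A = 1.77 m^2, eta = 0.198, G = 802 W/m^2
P = 1.77 * 0.198 * 802
P = 281.07 W

281.07


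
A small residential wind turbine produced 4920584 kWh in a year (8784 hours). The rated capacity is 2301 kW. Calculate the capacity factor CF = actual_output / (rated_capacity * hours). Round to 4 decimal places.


Capacity factor = actual output / maximum possible output
Maximum possible = rated * hours = 2301 * 8784 = 20211984 kWh
CF = 4920584 / 20211984
CF = 0.2434

0.2434


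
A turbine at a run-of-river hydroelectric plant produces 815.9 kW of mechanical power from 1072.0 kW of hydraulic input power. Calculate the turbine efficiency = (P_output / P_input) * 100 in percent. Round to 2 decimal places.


Turbine efficiency = (output power / input power) * 100
eta = (815.9 / 1072.0) * 100
eta = 76.11%

76.11


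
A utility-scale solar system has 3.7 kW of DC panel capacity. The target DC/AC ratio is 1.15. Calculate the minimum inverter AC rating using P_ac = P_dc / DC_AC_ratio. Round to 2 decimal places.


The inverter AC capacity is determined by the DC/AC ratio.
Given: P_dc = 3.7 kW, DC/AC ratio = 1.15
P_ac = P_dc / ratio = 3.7 / 1.15
P_ac = 3.22 kW

3.22


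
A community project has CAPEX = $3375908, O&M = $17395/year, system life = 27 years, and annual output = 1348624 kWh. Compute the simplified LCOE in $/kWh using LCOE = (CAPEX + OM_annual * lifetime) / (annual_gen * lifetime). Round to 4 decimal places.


Total cost = CAPEX + OM * lifetime = 3375908 + 17395 * 27 = 3375908 + 469665 = 3845573
Total generation = annual * lifetime = 1348624 * 27 = 36412848 kWh
LCOE = 3845573 / 36412848
LCOE = 0.1056 $/kWh

0.1056


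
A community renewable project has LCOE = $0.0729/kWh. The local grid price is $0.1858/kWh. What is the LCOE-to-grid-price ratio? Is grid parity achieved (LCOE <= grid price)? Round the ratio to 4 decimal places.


Compare LCOE to grid price:
  LCOE = $0.0729/kWh, Grid price = $0.1858/kWh
  Ratio = LCOE / grid_price = 0.0729 / 0.1858 = 0.3924
  Grid parity achieved (ratio <= 1)? yes

0.3924


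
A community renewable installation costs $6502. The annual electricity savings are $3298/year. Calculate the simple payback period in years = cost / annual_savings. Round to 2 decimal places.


Simple payback period = initial cost / annual savings
Payback = 6502 / 3298
Payback = 1.97 years

1.97


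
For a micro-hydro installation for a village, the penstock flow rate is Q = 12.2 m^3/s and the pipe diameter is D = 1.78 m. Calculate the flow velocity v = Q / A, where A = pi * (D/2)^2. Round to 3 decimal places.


Compute pipe cross-sectional area:
  A = pi * (D/2)^2 = pi * (1.78/2)^2 = 2.4885 m^2
Calculate velocity:
  v = Q / A = 12.2 / 2.4885
  v = 4.903 m/s

4.903


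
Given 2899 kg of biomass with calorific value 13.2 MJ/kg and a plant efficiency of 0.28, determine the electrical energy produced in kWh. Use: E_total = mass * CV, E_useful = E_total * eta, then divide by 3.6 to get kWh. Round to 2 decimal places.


Total energy = mass * CV = 2899 * 13.2 = 38266.8 MJ
Useful energy = total * eta = 38266.8 * 0.28 = 10714.7 MJ
Convert to kWh: 10714.7 / 3.6
Useful energy = 2976.31 kWh

2976.31


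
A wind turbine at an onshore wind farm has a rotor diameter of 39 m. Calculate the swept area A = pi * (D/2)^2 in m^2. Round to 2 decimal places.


Compute the rotor radius:
  r = D / 2 = 39 / 2 = 19.5 m
Calculate swept area:
  A = pi * r^2 = pi * 19.5^2
  A = 1194.59 m^2

1194.59


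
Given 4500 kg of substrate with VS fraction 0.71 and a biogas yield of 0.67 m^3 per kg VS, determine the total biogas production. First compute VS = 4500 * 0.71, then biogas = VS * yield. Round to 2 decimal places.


Compute volatile solids:
  VS = mass * VS_fraction = 4500 * 0.71 = 3195.0 kg
Calculate biogas volume:
  Biogas = VS * specific_yield = 3195.0 * 0.67
  Biogas = 2140.65 m^3

2140.65


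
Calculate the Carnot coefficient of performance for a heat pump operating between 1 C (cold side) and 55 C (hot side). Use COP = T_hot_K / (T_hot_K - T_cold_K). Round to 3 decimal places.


Convert to Kelvin:
  T_hot = 55 + 273.15 = 328.15 K
  T_cold = 1 + 273.15 = 274.15 K
Apply Carnot COP formula:
  COP = T_hot_K / (T_hot_K - T_cold_K) = 328.15 / 54.0
  COP = 6.077

6.077


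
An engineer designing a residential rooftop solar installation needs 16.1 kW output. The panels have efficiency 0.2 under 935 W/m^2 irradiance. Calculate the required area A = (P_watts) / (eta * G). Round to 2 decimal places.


Convert target power to watts: P = 16.1 * 1000 = 16100.0 W
Compute denominator: eta * G = 0.2 * 935 = 187.0
Required area A = P / (eta * G) = 16100.0 / 187.0
A = 86.10 m^2

86.10


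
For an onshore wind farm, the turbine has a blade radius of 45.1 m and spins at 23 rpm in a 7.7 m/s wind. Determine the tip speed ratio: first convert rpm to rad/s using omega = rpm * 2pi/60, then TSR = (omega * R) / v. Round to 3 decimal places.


Convert rotational speed to rad/s:
  omega = 23 * 2 * pi / 60 = 2.4086 rad/s
Compute tip speed:
  v_tip = omega * R = 2.4086 * 45.1 = 108.626 m/s
Tip speed ratio:
  TSR = v_tip / v_wind = 108.626 / 7.7 = 14.107

14.107


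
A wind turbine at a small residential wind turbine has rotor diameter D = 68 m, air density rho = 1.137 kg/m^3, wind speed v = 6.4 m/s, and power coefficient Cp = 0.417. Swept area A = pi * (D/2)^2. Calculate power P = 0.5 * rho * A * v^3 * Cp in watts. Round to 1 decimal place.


Step 1 -- Compute swept area:
  A = pi * (D/2)^2 = pi * (68/2)^2 = 3631.68 m^2
Step 2 -- Apply wind power equation:
  P = 0.5 * rho * A * v^3 * Cp
  v^3 = 6.4^3 = 262.144
  P = 0.5 * 1.137 * 3631.68 * 262.144 * 0.417
  P = 225691.0 W

225691.0


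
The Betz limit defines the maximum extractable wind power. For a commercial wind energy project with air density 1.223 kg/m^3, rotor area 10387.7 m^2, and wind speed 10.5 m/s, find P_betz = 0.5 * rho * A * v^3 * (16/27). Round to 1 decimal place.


The Betz coefficient Cp_max = 16/27 = 0.5926
v^3 = 10.5^3 = 1157.625
P_betz = 0.5 * rho * A * v^3 * Cp_max
P_betz = 0.5 * 1.223 * 10387.7 * 1157.625 * 0.5926
P_betz = 4357525.9 W

4357525.9


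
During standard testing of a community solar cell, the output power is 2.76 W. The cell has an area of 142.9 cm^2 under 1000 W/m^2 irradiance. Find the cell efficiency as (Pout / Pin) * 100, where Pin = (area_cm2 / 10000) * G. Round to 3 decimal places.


First compute the input power:
  Pin = area_cm2 / 10000 * G = 142.9 / 10000 * 1000 = 14.29 W
Then compute efficiency:
  Efficiency = (Pout / Pin) * 100 = (2.76 / 14.29) * 100
  Efficiency = 19.314%

19.314


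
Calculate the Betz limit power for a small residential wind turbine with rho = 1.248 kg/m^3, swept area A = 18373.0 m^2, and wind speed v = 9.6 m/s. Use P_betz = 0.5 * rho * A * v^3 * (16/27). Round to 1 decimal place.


The Betz coefficient Cp_max = 16/27 = 0.5926
v^3 = 9.6^3 = 884.736
P_betz = 0.5 * rho * A * v^3 * Cp_max
P_betz = 0.5 * 1.248 * 18373.0 * 884.736 * 0.5926
P_betz = 6010831.9 W

6010831.9


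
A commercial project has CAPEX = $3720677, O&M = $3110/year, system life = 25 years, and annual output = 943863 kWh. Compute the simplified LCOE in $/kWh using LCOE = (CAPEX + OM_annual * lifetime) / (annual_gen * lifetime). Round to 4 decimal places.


Total cost = CAPEX + OM * lifetime = 3720677 + 3110 * 25 = 3720677 + 77750 = 3798427
Total generation = annual * lifetime = 943863 * 25 = 23596575 kWh
LCOE = 3798427 / 23596575
LCOE = 0.1610 $/kWh

0.1610


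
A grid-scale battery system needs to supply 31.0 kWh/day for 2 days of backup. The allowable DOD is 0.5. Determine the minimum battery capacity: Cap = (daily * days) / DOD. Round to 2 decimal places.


Total energy needed = daily * days = 31.0 * 2 = 62.0 kWh
Account for depth of discharge:
  Cap = total_energy / DOD = 62.0 / 0.5
  Cap = 124.00 kWh

124.00


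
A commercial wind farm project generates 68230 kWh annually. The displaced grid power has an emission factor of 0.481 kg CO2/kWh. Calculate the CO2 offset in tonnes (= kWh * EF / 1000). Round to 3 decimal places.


CO2 offset in kg = generation * emission_factor
CO2 offset = 68230 * 0.481 = 32818.63 kg
Convert to tonnes:
  CO2 offset = 32818.63 / 1000 = 32.819 tonnes

32.819


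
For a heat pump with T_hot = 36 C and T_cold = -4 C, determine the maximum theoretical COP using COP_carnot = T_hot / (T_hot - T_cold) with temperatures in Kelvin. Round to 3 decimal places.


Convert to Kelvin:
  T_hot = 36 + 273.15 = 309.15 K
  T_cold = -4 + 273.15 = 269.15 K
Apply Carnot COP formula:
  COP = T_hot_K / (T_hot_K - T_cold_K) = 309.15 / 40.0
  COP = 7.729

7.729


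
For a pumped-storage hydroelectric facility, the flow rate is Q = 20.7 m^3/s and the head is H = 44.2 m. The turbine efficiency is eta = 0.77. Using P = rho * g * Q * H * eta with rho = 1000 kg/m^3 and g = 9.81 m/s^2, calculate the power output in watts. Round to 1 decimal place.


Apply the hydropower formula P = rho * g * Q * H * eta
rho * g = 1000 * 9.81 = 9810.0
P = 9810.0 * 20.7 * 44.2 * 0.77
P = 6911182.3 W

6911182.3


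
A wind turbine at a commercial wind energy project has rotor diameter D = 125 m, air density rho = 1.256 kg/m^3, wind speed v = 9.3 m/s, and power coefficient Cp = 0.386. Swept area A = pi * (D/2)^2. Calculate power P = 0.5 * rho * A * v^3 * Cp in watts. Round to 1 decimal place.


Step 1 -- Compute swept area:
  A = pi * (D/2)^2 = pi * (125/2)^2 = 12271.85 m^2
Step 2 -- Apply wind power equation:
  P = 0.5 * rho * A * v^3 * Cp
  v^3 = 9.3^3 = 804.357
  P = 0.5 * 1.256 * 12271.85 * 804.357 * 0.386
  P = 2392796.2 W

2392796.2


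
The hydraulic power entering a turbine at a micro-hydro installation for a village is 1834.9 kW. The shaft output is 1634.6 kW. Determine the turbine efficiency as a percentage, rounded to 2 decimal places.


Turbine efficiency = (output power / input power) * 100
eta = (1634.6 / 1834.9) * 100
eta = 89.08%

89.08


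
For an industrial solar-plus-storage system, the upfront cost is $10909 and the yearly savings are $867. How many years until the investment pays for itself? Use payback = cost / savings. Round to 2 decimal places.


Simple payback period = initial cost / annual savings
Payback = 10909 / 867
Payback = 12.58 years

12.58


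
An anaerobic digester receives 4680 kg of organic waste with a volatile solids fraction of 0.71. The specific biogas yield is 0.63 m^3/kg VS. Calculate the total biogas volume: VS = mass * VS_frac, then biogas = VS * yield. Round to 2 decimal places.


Compute volatile solids:
  VS = mass * VS_fraction = 4680 * 0.71 = 3322.8 kg
Calculate biogas volume:
  Biogas = VS * specific_yield = 3322.8 * 0.63
  Biogas = 2093.36 m^3

2093.36


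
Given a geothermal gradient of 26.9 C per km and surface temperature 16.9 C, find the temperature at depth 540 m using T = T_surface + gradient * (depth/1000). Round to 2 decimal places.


Convert depth to km: 540 / 1000 = 0.54 km
Temperature increase = gradient * depth_km = 26.9 * 0.54 = 14.53 C
Temperature at depth = T_surface + delta_T = 16.9 + 14.53
T = 31.43 C

31.43


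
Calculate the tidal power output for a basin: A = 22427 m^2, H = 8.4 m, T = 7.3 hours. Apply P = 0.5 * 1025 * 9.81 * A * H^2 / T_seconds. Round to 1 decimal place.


Convert period to seconds: T = 7.3 * 3600 = 26280.0 s
H^2 = 8.4^2 = 70.56
P = 0.5 * rho * g * A * H^2 / T
P = 0.5 * 1025 * 9.81 * 22427 * 70.56 / 26280.0
P = 302738.2 W

302738.2


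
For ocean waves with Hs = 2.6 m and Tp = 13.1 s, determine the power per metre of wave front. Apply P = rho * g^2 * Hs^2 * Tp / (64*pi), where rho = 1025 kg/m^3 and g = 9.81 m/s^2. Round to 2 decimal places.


Apply wave power formula:
  g^2 = 9.81^2 = 96.2361
  Hs^2 = 2.6^2 = 6.76
  Numerator = rho * g^2 * Hs^2 * Tp = 1025 * 96.2361 * 6.76 * 13.1 = 8735341.17
  Denominator = 64 * pi = 201.0619
  P = 8735341.17 / 201.0619 = 43446.02 W/m

43446.02


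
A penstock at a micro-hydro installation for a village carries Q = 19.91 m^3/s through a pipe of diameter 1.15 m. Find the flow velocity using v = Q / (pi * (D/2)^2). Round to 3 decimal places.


Compute pipe cross-sectional area:
  A = pi * (D/2)^2 = pi * (1.15/2)^2 = 1.0387 m^2
Calculate velocity:
  v = Q / A = 19.91 / 1.0387
  v = 19.168 m/s

19.168


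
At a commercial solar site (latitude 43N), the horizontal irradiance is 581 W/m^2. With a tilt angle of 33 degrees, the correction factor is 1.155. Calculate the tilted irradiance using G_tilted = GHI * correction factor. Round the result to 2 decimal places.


Identify the given values:
  GHI = 581 W/m^2, tilt correction factor = 1.155
Apply the formula G_tilted = GHI * factor:
  G_tilted = 581 * 1.155
  G_tilted = 671.06 W/m^2

671.06
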